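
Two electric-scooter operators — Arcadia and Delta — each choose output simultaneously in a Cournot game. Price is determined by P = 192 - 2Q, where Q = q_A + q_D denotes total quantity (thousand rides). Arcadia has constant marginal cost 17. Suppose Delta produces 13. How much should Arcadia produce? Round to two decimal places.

37.25

With the rival's output fixed at 13, Arcadia's profit is π_A = (192 - 2·13 - 2q_A)q_A - (17q_A) = (166 - 2q_A)q_A - (17q_A).
∂π_A/∂q_A = 149 - 4q_A = 0, so q_A = 149/4.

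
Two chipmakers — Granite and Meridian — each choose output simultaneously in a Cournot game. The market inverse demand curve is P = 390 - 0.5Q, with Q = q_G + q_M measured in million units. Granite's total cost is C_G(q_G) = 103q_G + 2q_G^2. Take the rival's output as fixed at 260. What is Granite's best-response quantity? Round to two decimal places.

31.40

With the rival's output fixed at 260, Granite's profit is π_G = (390 - (1/2)·260 - (1/2)q_G)q_G - (103q_G + 2q_G²) = (260 - (1/2)q_G)q_G - (103q_G + 2q_G²).
∂π_G/∂q_G = 157 - 5q_G = 0, so q_G = 157/5.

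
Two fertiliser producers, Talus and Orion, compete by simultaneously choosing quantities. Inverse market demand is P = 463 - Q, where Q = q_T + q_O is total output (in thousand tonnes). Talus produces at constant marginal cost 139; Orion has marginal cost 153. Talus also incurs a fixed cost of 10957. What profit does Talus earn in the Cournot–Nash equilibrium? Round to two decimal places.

Talus's profit: π_T = (463 - Q)q_T - (139q_T). Setting ∂π_T/∂q_T = 0: 324 - 2q_T - (q_O) = 0.
Orion's first-order condition: 310 - 2q_O - (q_T) = 0.
Best responses: q_T = (324 - q_O)/2, q_O = (310 - q_T)/2.
Solving the pair: q_T = 338/3, q_O = 296/3.
Price P = 463 - 634/3 = 755/3.
Talus's profit: (755/3 - 139)·(338/3) - 10957 = 1736.7778.

1736.78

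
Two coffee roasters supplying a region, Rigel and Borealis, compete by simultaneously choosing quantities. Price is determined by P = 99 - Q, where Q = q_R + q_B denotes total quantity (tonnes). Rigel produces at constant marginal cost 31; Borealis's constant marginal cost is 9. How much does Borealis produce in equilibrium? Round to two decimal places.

Rigel's profit: π_R = (99 - Q)q_R - (31q_R). Setting ∂π_R/∂q_R = 0: 68 - 2q_R - (q_B) = 0.
Borealis's profit: π_B = (99 - Q)q_B - (9q_B). Setting ∂π_B/∂q_B = 0: 90 - 2q_B - (q_R) = 0.
Best responses: q_R = (68 - q_B)/2, q_B = (90 - q_R)/2.
Substituting one into the other gives q_R = 46/3 and q_B = 112/3.

37.33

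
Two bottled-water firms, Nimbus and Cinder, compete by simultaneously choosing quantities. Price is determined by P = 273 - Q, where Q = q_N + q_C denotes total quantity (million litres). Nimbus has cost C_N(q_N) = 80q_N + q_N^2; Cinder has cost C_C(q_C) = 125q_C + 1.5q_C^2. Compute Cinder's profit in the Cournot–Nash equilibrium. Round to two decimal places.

1102.50

Nimbus's profit: π_N = (273 - Q)q_N - (80q_N + q_N²). Setting ∂π_N/∂q_N = 0: 193 - 4q_N - (q_C) = 0.
Cinder's profit: π_C = (273 - Q)q_C - (125q_C + (3/2)q_C²). Setting ∂π_C/∂q_C = 0: 148 - 5q_C - (q_N) = 0.
So q_N = (193 - q_C)/4 and q_C = (148 - q_N)/5.
Substituting one into the other gives q_N = 43 and q_C = 21.
Price P = 273 - 64 = 209.
Cinder's profit: 209·21 - 125·21 - (3/2)·21² = 1102.5000.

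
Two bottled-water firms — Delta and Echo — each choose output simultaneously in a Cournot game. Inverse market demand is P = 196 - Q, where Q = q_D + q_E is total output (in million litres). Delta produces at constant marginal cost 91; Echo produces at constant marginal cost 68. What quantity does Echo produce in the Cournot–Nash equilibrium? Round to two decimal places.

50.33

Delta's profit: π_D = (196 - Q)q_D - (91q_D). Setting ∂π_D/∂q_D = 0: 105 - 2q_D - (q_E) = 0.
Echo's profit: π_E = (196 - Q)q_E - (68q_E). Setting ∂π_E/∂q_E = 0: 128 - 2q_E - (q_D) = 0.
So q_D = (105 - q_E)/2 and q_E = (128 - q_D)/2.
Substituting one into the other gives q_D = 82/3 and q_E = 151/3.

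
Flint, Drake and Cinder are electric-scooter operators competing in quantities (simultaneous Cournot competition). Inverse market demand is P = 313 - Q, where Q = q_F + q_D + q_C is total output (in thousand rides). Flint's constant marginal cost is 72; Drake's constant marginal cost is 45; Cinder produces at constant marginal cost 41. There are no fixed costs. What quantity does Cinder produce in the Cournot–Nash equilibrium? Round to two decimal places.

Flint's profit: π_F = (313 - Q)q_F - (72q_F). Setting ∂π_F/∂q_F = 0: 241 - 2q_F - (q_D + q_C) = 0.
Drake's first-order condition: 268 - 2q_D - (q_F + q_C) = 0.
Cinder's profit: π_C = (313 - Q)q_C - (41q_C). Setting ∂π_C/∂q_C = 0: 272 - 2q_C - (q_F + q_D) = 0.
Summing all 3 equations gives 781 − 4Q = 0, hence Q = 781/4.
Back-substituting: q_F = (241 − 781/4) = 183/4, q_D = (268 − 781/4) = 291/4, q_C = (272 − 781/4) = 307/4.

76.75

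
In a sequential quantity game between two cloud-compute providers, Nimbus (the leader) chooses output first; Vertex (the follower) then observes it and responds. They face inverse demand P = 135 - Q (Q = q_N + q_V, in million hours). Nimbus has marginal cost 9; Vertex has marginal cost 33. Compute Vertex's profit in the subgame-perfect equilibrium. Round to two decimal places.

The follower Vertex best-responds to any q_N: π_V = (135 - Q)q_V - 33q_V.
∂π_V/∂q_V = 102 - q_N - 2q_V = 0 gives the reaction function q_V = (102 - q_N)/2.
The leader anticipates this reaction. Substituting into P = 135 - Q gives P = 84 - (1/2)q_N, so π_N = (84 - (1/2)q_N)q_N - 9q_N.
The leader's first-order condition 75 - q_N = 0 yields q_N = 75.
Then q_V = (102 - 75)/2 = 27/2.
Price P = 135 - 177/2 = 93/2.
Vertex's profit: (93/2 - 33)·(27/2) = 729/4.

182.25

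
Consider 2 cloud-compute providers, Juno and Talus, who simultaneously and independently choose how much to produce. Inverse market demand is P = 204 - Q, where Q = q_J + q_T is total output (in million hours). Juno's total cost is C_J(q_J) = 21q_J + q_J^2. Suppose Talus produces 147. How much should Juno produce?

9

With the rival's output fixed at 147, Juno's profit is π_J = (204 - 147 - q_J)q_J - (21q_J + q_J²) = (57 - q_J)q_J - (21q_J + q_J²).
∂π_J/∂q_J = 36 - 4q_J = 0, so q_J = 9.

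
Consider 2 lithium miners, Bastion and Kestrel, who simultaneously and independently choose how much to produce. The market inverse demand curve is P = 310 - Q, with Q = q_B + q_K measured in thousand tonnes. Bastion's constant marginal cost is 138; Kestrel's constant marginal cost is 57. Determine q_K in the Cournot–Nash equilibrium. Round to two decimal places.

111.33

Bastion's profit: π_B = (310 - Q)q_B - (138q_B). Setting ∂π_B/∂q_B = 0: 172 - 2q_B - (q_K) = 0.
Kestrel's profit: π_K = (310 - Q)q_K - (57q_K). Setting ∂π_K/∂q_K = 0: 253 - 2q_K - (q_B) = 0.
So q_B = (172 - q_K)/2 and q_K = (253 - q_B)/2.
Substituting one into the other gives q_B = 91/3 and q_K = 334/3.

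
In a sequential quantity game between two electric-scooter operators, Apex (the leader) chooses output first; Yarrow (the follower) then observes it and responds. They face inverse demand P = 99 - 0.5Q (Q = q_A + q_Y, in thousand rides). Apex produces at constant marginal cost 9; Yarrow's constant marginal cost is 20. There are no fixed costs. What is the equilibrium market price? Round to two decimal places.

The follower Yarrow best-responds to any q_A: π_Y = (99 - 0.5Q)q_Y - 20q_Y.
Follower FOC: 79 - (1/2)q_A - q_Y = 0, so q_Y(q_A) = (79 - (1/2)q_A).
Apex substitutes q_Y(q_A) into its own profit: π_A = q_A(99 - (1/2)q_A - (79 - (1/2)q_A)/2) - 9q_A = (119/2 - (1/4)q_A)q_A - 9q_A.
The leader's first-order condition 101/2 - (1/2)q_A = 0 yields q_A = 101.
Then q_Y = (79 - (1/2)·101) = 57/2.
Total output Q = 259/2, so price P = 99 - (1/2)·(259/2) = 137/4.

34.25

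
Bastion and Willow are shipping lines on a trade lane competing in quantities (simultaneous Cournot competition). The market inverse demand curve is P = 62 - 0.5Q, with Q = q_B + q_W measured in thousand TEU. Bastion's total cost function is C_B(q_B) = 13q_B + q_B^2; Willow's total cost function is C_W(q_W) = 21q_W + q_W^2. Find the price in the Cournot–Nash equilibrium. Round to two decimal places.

49.14

Bastion's profit: π_B = (62 - 0.5Q)q_B - (13q_B + q_B²). Setting ∂π_B/∂q_B = 0: 49 - 3q_B - (1/2)(q_W) = 0.
Willow's profit: π_W = (62 - 0.5Q)q_W - (21q_W + q_W²). Setting ∂π_W/∂q_W = 0: 41 - 3q_W - (1/2)(q_B) = 0.
So q_B = (49 - (1/2)q_W)/3 and q_W = (41 - (1/2)q_B)/3.
Substituting one into the other gives q_B = 506/35 and q_W = 394/35.
Total output Q = 180/7, so price P = 62 - (1/2)·(180/7) = 344/7.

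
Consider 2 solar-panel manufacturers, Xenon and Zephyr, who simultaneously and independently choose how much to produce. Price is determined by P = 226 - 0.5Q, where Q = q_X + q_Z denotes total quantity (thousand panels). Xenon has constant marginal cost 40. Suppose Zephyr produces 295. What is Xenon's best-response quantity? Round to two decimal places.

38.50

With the rival's output fixed at 295, Xenon's profit is π_X = (226 - (1/2)·295 - (1/2)q_X)q_X - (40q_X) = (157/2 - (1/2)q_X)q_X - (40q_X).
∂π_X/∂q_X = 77/2 - q_X = 0, so q_X = 77/2.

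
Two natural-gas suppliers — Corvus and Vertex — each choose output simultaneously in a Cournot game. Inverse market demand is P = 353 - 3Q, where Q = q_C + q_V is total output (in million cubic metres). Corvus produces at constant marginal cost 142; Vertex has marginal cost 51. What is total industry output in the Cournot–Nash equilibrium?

57

Corvus's profit: π_C = (353 - 3Q)q_C - (142q_C). Setting ∂π_C/∂q_C = 0: 211 - 6q_C - 3(q_V) = 0.
Vertex's first-order condition: 302 - 6q_V - 3(q_C) = 0.
So q_C = (211 - 3q_V)/6 and q_V = (302 - 3q_C)/6.
Solving the pair: q_C = 40/3, q_V = 131/3.
Total output Q = 40/3 + 131/3 = 57.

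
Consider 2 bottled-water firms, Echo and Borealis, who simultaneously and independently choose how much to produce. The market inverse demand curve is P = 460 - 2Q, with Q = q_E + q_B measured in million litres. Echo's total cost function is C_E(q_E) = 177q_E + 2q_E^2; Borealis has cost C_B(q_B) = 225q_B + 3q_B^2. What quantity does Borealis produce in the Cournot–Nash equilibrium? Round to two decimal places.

Echo's profit: π_E = (460 - 2Q)q_E - (177q_E + 2q_E²). Setting ∂π_E/∂q_E = 0: 283 - 8q_E - 2(q_B) = 0.
Borealis's profit: π_B = (460 - 2Q)q_B - (225q_B + 3q_B²). Setting ∂π_B/∂q_B = 0: 235 - 10q_B - 2(q_E) = 0.
So q_E = (283 - 2q_B)/8 and q_B = (235 - 2q_E)/10.
Substituting one into the other gives q_E = 590/19 and q_B = 657/38.

17.29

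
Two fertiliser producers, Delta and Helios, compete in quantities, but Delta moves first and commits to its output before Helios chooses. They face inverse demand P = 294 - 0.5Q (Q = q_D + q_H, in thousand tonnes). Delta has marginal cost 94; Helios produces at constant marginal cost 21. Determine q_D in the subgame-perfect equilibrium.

The follower Helios best-responds to any q_D: π_H = (294 - 0.5Q)q_H - 21q_H.
Setting the follower's marginal profit to zero, 273 - (1/2)q_D - q_H = 0, i.e. q_H = (273 - (1/2)q_D).
The leader anticipates this reaction. Substituting into P = 294 - 0.5Q gives P = 315/2 - (1/4)q_D, so π_D = (315/2 - (1/4)q_D)q_D - 94q_D.
Maximising: ∂π_D/∂q_D = 127/2 - (1/2)q_D = 0, giving q_D = 127.
Then q_H = (273 - (1/2)·127) = 419/2.

127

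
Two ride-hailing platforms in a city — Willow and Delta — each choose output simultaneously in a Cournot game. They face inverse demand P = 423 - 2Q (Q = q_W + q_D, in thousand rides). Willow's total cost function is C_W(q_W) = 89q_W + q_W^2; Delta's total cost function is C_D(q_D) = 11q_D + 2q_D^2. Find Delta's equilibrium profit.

6724

Willow's profit: π_W = (423 - 2Q)q_W - (89q_W + q_W²). Setting ∂π_W/∂q_W = 0: 334 - 6q_W - 2(q_D) = 0.
Delta's profit: π_D = (423 - 2Q)q_D - (11q_D + 2q_D²). Setting ∂π_D/∂q_D = 0: 412 - 8q_D - 2(q_W) = 0.
Rearranging gives the reaction functions q_W = (334 - 2q_D)/6 and q_D = (412 - 2q_W)/8.
Solving the pair: q_W = 42, q_D = 41.
Price P = 423 - 2·83 = 257.
Delta's profit: 257·41 - 11·41 - 2·41² = 6724.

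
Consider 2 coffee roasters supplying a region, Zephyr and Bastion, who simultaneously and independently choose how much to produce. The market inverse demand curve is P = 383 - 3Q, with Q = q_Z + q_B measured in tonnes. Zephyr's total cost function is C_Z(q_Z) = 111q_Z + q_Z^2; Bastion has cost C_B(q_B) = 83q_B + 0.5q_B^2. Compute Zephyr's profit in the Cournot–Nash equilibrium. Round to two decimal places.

1825.29

Zephyr's profit: π_Z = (383 - 3Q)q_Z - (111q_Z + q_Z²). Setting ∂π_Z/∂q_Z = 0: 272 - 8q_Z - 3(q_B) = 0.
Bastion's first-order condition: 300 - 7q_B - 3(q_Z) = 0.
Best responses: q_Z = (272 - 3q_B)/8, q_B = (300 - 3q_Z)/7.
Solving the pair: q_Z = 1004/47, q_B = 1584/47.
Price P = 383 - 3·55.0638 = 217.8085.
Zephyr's profit: 217.8085·(1004/47) - 111·(1004/47) - (1004/47)² = 1825.2893.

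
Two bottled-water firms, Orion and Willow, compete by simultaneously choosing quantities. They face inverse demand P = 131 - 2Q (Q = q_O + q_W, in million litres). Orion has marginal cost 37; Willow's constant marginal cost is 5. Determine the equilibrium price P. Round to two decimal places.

57.67

Orion's profit: π_O = (131 - 2Q)q_O - (37q_O). Setting ∂π_O/∂q_O = 0: 94 - 4q_O - 2(q_W) = 0.
Willow's profit: π_W = (131 - 2Q)q_W - (5q_W). Setting ∂π_W/∂q_W = 0: 126 - 4q_W - 2(q_O) = 0.
So q_O = (94 - 2q_W)/4 and q_W = (126 - 2q_O)/4.
Substituting one into the other gives q_O = 31/3 and q_W = 79/3.
Total output Q = 110/3, so price P = 131 - 2·(110/3) = 173/3.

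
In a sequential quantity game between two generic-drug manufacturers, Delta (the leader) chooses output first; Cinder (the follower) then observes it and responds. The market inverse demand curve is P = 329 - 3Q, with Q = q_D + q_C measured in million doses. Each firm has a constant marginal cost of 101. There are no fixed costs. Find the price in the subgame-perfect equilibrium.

158

Solve by backward induction. Given q_D, the follower Cinder maximises π_C = (329 - 3q_D - 3q_C)q_C - 101q_C.
Follower FOC: 228 - 3q_D - 6q_C = 0, so q_C(q_D) = (228 - 3q_D)/6.
The leader anticipates this reaction. Substituting into P = 329 - 3Q gives P = 215 - (3/2)q_D, so π_D = (215 - (3/2)q_D)q_D - 101q_D.
Maximising: ∂π_D/∂q_D = 114 - 3q_D = 0, giving q_D = 38.
Then q_C = (228 - 3·38)/6 = 19.
Total output Q = 57, so price P = 329 - 3·57 = 158.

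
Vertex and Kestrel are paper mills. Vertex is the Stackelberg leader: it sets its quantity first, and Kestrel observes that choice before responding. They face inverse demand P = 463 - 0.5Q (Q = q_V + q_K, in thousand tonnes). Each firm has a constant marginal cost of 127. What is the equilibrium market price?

The follower Kestrel best-responds to any q_V: π_K = (463 - 0.5Q)q_K - 127q_K.
Follower FOC: 336 - (1/2)q_V - q_K = 0, so q_K(q_V) = (336 - (1/2)q_V).
The leader anticipates this reaction. Substituting into P = 463 - 0.5Q gives P = 295 - (1/4)q_V, so π_V = (295 - (1/4)q_V)q_V - 127q_V.
Maximising: ∂π_V/∂q_V = 168 - (1/2)q_V = 0, giving q_V = 336.
Then q_K = (336 - (1/2)·336) = 168.
Total output Q = 504, so price P = 463 - (1/2)·504 = 211.

211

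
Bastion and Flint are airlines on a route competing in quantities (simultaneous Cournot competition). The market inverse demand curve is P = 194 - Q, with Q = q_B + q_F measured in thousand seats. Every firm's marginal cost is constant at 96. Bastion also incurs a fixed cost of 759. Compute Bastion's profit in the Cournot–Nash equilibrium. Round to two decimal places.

308.11

Each firm earns π_i = (194 - Q)q_i - 96q_i.
First-order condition (treating rivals' output as given): 98 - 2q_i - q_j = 0.
With identical firms every q_j equals q_i, so q_j = q_i and 98 = 3q_i, giving q_i = 98/3.
Price P = 194 - 196/3 = 386/3.
Bastion's profit: (386/3 - 96)·(98/3) - 759 = 308.1111.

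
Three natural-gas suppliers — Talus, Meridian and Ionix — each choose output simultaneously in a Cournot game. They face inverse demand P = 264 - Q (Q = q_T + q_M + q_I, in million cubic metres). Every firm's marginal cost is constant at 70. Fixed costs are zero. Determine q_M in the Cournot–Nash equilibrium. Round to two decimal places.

48.50

Each firm earns π_i = (264 - Q)q_i - 70q_i.
Setting ∂π_i/∂q_i = 0 with rivals' quantities fixed: 194 - 2q_i - Σ_{j≠i} q_j = 0.
By symmetry each firm produces the same amount; substituting Σ_{j≠i} q_j = 2q_i yields q_i = 194/4 = 97/2.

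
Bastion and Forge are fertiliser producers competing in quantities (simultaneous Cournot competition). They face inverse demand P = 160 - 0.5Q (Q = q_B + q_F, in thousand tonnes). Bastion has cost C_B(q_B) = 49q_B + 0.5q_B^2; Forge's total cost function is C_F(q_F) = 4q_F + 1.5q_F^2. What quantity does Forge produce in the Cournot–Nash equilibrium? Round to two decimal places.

Bastion's profit: π_B = (160 - 0.5Q)q_B - (49q_B + (1/2)q_B²). Setting ∂π_B/∂q_B = 0: 111 - 2q_B - (1/2)(q_F) = 0.
Forge's profit: π_F = (160 - 0.5Q)q_F - (4q_F + (3/2)q_F²). Setting ∂π_F/∂q_F = 0: 156 - 4q_F - (1/2)(q_B) = 0.
Best responses: q_B = (111 - (1/2)q_F)/2, q_F = (156 - (1/2)q_B)/4.
Solving the pair: q_B = 1464/31, q_F = 1026/31.

33.10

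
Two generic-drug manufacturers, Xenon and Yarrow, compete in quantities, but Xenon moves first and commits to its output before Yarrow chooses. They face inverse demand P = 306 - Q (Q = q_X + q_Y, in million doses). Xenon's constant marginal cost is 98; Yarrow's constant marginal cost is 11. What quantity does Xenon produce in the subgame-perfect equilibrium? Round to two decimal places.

The follower Yarrow best-responds to any q_X: π_Y = (306 - Q)q_Y - 11q_Y.
Follower FOC: 295 - q_X - 2q_Y = 0, so q_Y(q_X) = (295 - q_X)/2.
The leader anticipates this reaction. Substituting into P = 306 - Q gives P = 317/2 - (1/2)q_X, so π_X = (317/2 - (1/2)q_X)q_X - 98q_X.
The leader's first-order condition 121/2 - q_X = 0 yields q_X = 121/2.
Then q_Y = (295 - 121/2)/2 = 469/4.

60.50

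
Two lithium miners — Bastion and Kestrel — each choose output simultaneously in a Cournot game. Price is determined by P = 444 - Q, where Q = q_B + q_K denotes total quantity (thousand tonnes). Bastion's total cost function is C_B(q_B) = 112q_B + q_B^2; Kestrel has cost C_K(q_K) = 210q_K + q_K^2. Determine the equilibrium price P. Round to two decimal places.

330.80

Bastion's profit: π_B = (444 - Q)q_B - (112q_B + q_B²). Setting ∂π_B/∂q_B = 0: 332 - 4q_B - (q_K) = 0.
Kestrel's first-order condition: 234 - 4q_K - (q_B) = 0.
Rearranging gives the reaction functions q_B = (332 - q_K)/4 and q_K = (234 - q_B)/4.
Solving the pair: q_B = 1094/15, q_K = 604/15.
Total output Q = 566/5, so price P = 444 - 566/5 = 1654/5.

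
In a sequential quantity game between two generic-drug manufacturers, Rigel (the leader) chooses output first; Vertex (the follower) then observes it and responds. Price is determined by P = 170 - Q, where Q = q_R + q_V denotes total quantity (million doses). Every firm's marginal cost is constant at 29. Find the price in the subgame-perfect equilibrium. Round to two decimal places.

Solve by backward induction. Given q_R, the follower Vertex maximises π_V = (170 - q_R - q_V)q_V - 29q_V.
∂π_V/∂q_V = 141 - q_R - 2q_V = 0 gives the reaction function q_V = (141 - q_R)/2.
Rigel substitutes q_V(q_R) into its own profit: π_R = q_R(170 - q_R - (141 - q_R)/2) - 29q_R = (199/2 - (1/2)q_R)q_R - 29q_R.
Maximising: ∂π_R/∂q_R = 141/2 - q_R = 0, giving q_R = 141/2.
Then q_V = (141 - 141/2)/2 = 141/4.
Total output Q = 423/4, so price P = 170 - 423/4 = 257/4.

64.25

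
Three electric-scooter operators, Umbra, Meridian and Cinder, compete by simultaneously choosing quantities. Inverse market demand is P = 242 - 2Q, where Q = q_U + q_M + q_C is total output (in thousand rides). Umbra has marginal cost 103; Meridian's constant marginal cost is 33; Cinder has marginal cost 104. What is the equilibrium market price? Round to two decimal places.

120.50

Umbra's profit: π_U = (242 - 2Q)q_U - (103q_U). Setting ∂π_U/∂q_U = 0: 139 - 4q_U - 2(q_M + q_C) = 0.
Meridian's first-order condition: 209 - 4q_M - 2(q_U + q_C) = 0.
Cinder's first-order condition: 138 - 4q_C - 2(q_U + q_M) = 0.
Adding the 3 first-order conditions: 486 − 8Q = 0, so Q = 243/4.
Back-substituting: q_U = (139 − 243/2)/2 = 35/4, q_M = (209 − 243/2)/2 = 175/4, q_C = (138 − 243/2)/2 = 33/4.
Total output Q = 243/4, so price P = 242 - 2·(243/4) = 241/2.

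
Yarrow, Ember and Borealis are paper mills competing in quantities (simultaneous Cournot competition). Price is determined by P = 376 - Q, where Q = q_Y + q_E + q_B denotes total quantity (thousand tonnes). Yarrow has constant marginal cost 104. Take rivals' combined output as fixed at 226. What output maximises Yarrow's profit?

With rivals' combined output fixed at 226, Yarrow's profit is π_Y = (376 - 226 - q_Y)q_Y - (104q_Y) = (150 - q_Y)q_Y - (104q_Y).
∂π_Y/∂q_Y = 46 - 2q_Y = 0, so q_Y = 23.

23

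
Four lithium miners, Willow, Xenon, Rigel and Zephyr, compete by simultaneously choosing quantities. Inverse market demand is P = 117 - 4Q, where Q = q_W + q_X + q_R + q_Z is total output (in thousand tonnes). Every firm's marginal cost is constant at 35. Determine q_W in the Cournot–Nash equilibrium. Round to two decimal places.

A representative firm's profit is π_i = q_i(117 - 4Q) - 35q_i.
First-order condition (treating rivals' output as given): 82 - 8q_i - 4·Σ_{j≠i} q_j = 0.
With identical firms every q_j equals q_i, so Σ_{j≠i} q_j = 3q_i and 82 = 20q_i, giving q_i = 41/10.

4.10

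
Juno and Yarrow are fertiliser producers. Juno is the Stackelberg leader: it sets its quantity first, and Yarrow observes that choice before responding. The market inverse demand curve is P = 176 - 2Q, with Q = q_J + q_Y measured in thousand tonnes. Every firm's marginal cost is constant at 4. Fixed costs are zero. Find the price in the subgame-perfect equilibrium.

The follower Yarrow best-responds to any q_J: π_Y = (176 - 2Q)q_Y - 4q_Y.
∂π_Y/∂q_Y = 172 - 2q_J - 4q_Y = 0 gives the reaction function q_Y = (172 - 2q_J)/4.
The leader anticipates this reaction. Substituting into P = 176 - 2Q gives P = 90 - q_J, so π_J = (90 - q_J)q_J - 4q_J.
Leader FOC: 86 - 2q_J = 0, so q_J = 43.
Then q_Y = (172 - 2·43)/4 = 43/2.
Total output Q = 129/2, so price P = 176 - 2·(129/2) = 47.

47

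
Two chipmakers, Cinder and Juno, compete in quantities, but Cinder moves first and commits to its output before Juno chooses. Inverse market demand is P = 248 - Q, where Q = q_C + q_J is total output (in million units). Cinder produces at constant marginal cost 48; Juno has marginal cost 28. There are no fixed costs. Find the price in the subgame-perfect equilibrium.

The follower Juno best-responds to any q_C: π_J = (248 - Q)q_J - 28q_J.
∂π_J/∂q_J = 220 - q_C - 2q_J = 0 gives the reaction function q_J = (220 - q_C)/2.
The leader anticipates this reaction. Substituting into P = 248 - Q gives P = 138 - (1/2)q_C, so π_C = (138 - (1/2)q_C)q_C - 48q_C.
Leader FOC: 90 - q_C = 0, so q_C = 90.
Then q_J = (220 - 90)/2 = 65.
Total output Q = 155, so price P = 248 - 155 = 93.

93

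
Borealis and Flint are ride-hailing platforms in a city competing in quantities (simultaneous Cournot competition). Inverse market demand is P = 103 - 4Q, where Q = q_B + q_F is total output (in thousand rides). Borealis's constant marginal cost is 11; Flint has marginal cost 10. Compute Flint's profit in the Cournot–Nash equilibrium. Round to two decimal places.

245.44

Borealis's profit: π_B = (103 - 4Q)q_B - (11q_B). Setting ∂π_B/∂q_B = 0: 92 - 8q_B - 4(q_F) = 0.
Flint's profit: π_F = (103 - 4Q)q_F - (10q_F). Setting ∂π_F/∂q_F = 0: 93 - 8q_F - 4(q_B) = 0.
Rearranging gives the reaction functions q_B = (92 - 4q_F)/8 and q_F = (93 - 4q_B)/8.
Substituting one into the other gives q_B = 91/12 and q_F = 47/6.
Price P = 103 - 4·(185/12) = 124/3.
Flint's profit: (124/3 - 10)·(47/6) = 245.4444.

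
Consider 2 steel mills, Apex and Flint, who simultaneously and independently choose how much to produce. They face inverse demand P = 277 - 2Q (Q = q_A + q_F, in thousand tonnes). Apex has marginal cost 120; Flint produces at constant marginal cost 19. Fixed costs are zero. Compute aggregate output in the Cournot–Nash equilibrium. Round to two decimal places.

Apex's profit: π_A = (277 - 2Q)q_A - (120q_A). Setting ∂π_A/∂q_A = 0: 157 - 4q_A - 2(q_F) = 0.
Flint's first-order condition: 258 - 4q_F - 2(q_A) = 0.
Best responses: q_A = (157 - 2q_F)/4, q_F = (258 - 2q_A)/4.
Solving the pair: q_A = 28/3, q_F = 359/6.
Total output Q = 28/3 + 359/6 = 415/6.

69.17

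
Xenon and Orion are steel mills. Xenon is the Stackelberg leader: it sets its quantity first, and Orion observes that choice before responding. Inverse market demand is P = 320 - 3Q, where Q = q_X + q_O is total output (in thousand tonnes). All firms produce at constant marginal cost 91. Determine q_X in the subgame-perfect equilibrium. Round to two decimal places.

38.17

The follower Orion best-responds to any q_X: π_O = (320 - 3Q)q_O - 91q_O.
Setting the follower's marginal profit to zero, 229 - 3q_X - 6q_O = 0, i.e. q_O = (229 - 3q_X)/6.
Xenon substitutes q_O(q_X) into its own profit: π_X = q_X(320 - 3q_X - (229 - 3q_X)/2) - 91q_X = (411/2 - (3/2)q_X)q_X - 91q_X.
Leader FOC: 229/2 - 3q_X = 0, so q_X = 229/6.
Then q_O = (229 - 3·(229/6))/6 = 229/12.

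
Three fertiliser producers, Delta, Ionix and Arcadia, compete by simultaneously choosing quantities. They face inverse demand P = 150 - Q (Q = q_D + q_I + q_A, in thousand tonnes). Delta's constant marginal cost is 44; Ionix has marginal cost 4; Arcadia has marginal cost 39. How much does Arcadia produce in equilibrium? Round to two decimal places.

Delta's profit: π_D = (150 - Q)q_D - (44q_D). Setting ∂π_D/∂q_D = 0: 106 - 2q_D - (q_I + q_A) = 0.
Ionix's profit: π_I = (150 - Q)q_I - (4q_I). Setting ∂π_I/∂q_I = 0: 146 - 2q_I - (q_D + q_A) = 0.
Arcadia's first-order condition: 111 - 2q_A - (q_D + q_I) = 0.
Adding the 3 conditions: 363 − 2Q − 2Q = 0, i.e. Q = 363/4.
Back-substituting: q_D = (106 − 363/4) = 61/4, q_I = (146 − 363/4) = 221/4, q_A = (111 − 363/4) = 81/4.

20.25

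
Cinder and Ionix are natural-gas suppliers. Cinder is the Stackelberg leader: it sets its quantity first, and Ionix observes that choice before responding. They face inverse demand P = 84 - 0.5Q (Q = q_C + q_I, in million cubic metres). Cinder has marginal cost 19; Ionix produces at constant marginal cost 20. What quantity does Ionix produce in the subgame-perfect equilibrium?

31

Solve by backward induction. Given q_C, the follower Ionix maximises π_I = (84 - (1/2)q_C - (1/2)q_I)q_I - 20q_I.
Follower FOC: 64 - (1/2)q_C - q_I = 0, so q_I(q_C) = (64 - (1/2)q_C).
Cinder substitutes q_I(q_C) into its own profit: π_C = q_C(84 - (1/2)q_C - (64 - (1/2)q_C)/2) - 19q_C = (52 - (1/4)q_C)q_C - 19q_C.
Maximising: ∂π_C/∂q_C = 33 - (1/2)q_C = 0, giving q_C = 66.
Then q_I = (64 - (1/2)·66) = 31.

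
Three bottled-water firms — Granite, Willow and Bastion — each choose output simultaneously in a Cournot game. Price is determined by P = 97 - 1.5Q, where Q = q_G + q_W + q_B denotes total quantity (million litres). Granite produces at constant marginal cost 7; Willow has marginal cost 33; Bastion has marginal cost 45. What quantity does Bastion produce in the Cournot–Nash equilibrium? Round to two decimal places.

Granite's profit: π_G = (97 - 1.5Q)q_G - (7q_G). Setting ∂π_G/∂q_G = 0: 90 - 3q_G - (3/2)(q_W + q_B) = 0.
Willow's profit: π_W = (97 - 1.5Q)q_W - (33q_W). Setting ∂π_W/∂q_W = 0: 64 - 3q_W - (3/2)(q_G + q_B) = 0.
Bastion's profit: π_B = (97 - 1.5Q)q_B - (45q_B). Setting ∂π_B/∂q_B = 0: 52 - 3q_B - (3/2)(q_G + q_W) = 0.
Adding the 3 first-order conditions: 206 − 6Q = 0, so Q = 103/3.
Back-substituting: q_G = (90 − 103/2)/(3/2) = 77/3, q_W = (64 − 103/2)/(3/2) = 25/3, q_B = (52 − 103/2)/(3/2) = 1/3.

0.33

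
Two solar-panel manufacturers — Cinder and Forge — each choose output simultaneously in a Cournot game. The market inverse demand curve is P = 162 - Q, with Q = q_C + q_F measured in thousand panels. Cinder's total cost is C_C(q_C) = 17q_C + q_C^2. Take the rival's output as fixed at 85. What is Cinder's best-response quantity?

With the rival's output fixed at 85, Cinder's profit is π_C = (162 - 85 - q_C)q_C - (17q_C + q_C²) = (77 - q_C)q_C - (17q_C + q_C²).
∂π_C/∂q_C = 60 - 4q_C = 0, so q_C = 15.

15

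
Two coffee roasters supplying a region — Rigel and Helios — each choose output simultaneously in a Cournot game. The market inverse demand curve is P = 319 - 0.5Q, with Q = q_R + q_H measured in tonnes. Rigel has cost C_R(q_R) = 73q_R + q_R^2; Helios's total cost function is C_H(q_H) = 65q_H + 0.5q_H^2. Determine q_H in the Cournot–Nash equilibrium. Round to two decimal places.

111.13

Rigel's profit: π_R = (319 - 0.5Q)q_R - (73q_R + q_R²). Setting ∂π_R/∂q_R = 0: 246 - 3q_R - (1/2)(q_H) = 0.
Helios's profit: π_H = (319 - 0.5Q)q_H - (65q_H + (1/2)q_H²). Setting ∂π_H/∂q_H = 0: 254 - 2q_H - (1/2)(q_R) = 0.
Rearranging gives the reaction functions q_R = (246 - (1/2)q_H)/3 and q_H = (254 - (1/2)q_R)/2.
Solving the pair: q_R = 1460/23, q_H = 111.1304.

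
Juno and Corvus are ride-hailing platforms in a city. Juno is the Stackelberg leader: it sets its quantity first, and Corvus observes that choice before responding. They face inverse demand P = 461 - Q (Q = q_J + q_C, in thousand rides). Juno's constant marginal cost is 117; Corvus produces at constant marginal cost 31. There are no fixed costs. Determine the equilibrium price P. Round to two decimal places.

The follower Corvus best-responds to any q_J: π_C = (461 - Q)q_C - 31q_C.
Follower FOC: 430 - q_J - 2q_C = 0, so q_C(q_J) = (430 - q_J)/2.
The leader anticipates this reaction. Substituting into P = 461 - Q gives P = 246 - (1/2)q_J, so π_J = (246 - (1/2)q_J)q_J - 117q_J.
Leader FOC: 129 - q_J = 0, so q_J = 129.
Then q_C = (430 - 129)/2 = 301/2.
Total output Q = 559/2, so price P = 461 - 559/2 = 363/2.

181.50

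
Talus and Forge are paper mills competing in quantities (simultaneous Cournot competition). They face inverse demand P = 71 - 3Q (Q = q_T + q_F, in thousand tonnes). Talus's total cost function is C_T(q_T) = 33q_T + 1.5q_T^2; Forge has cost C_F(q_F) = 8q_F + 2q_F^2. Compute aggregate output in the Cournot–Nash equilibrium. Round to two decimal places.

7.95

Talus's profit: π_T = (71 - 3Q)q_T - (33q_T + (3/2)q_T²). Setting ∂π_T/∂q_T = 0: 38 - 9q_T - 3(q_F) = 0.
Forge's first-order condition: 63 - 10q_F - 3(q_T) = 0.
Rearranging gives the reaction functions q_T = (38 - 3q_F)/9 and q_F = (63 - 3q_T)/10.
Substituting one into the other gives q_T = 191/81 and q_F = 151/27.
Total output Q = 191/81 + 151/27 = 644/81.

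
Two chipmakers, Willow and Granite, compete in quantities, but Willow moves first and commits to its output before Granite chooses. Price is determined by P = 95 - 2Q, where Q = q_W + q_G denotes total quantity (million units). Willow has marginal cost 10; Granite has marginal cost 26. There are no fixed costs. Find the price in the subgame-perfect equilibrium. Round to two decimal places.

35.25

The follower Granite best-responds to any q_W: π_G = (95 - 2Q)q_G - 26q_G.
Setting the follower's marginal profit to zero, 69 - 2q_W - 4q_G = 0, i.e. q_G = (69 - 2q_W)/4.
Willow substitutes q_G(q_W) into its own profit: π_W = q_W(95 - 2q_W - (69 - 2q_W)/2) - 10q_W = (121/2 - q_W)q_W - 10q_W.
Maximising: ∂π_W/∂q_W = 101/2 - 2q_W = 0, giving q_W = 101/4.
Then q_G = (69 - 2·(101/4))/4 = 37/8.
Total output Q = 239/8, so price P = 95 - 2·(239/8) = 141/4.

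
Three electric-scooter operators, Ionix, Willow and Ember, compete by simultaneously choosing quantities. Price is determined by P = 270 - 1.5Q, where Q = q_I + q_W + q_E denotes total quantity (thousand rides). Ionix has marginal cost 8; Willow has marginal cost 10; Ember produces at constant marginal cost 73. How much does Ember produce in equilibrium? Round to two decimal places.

Ionix's profit: π_I = (270 - 1.5Q)q_I - (8q_I). Setting ∂π_I/∂q_I = 0: 262 - 3q_I - (3/2)(q_W + q_E) = 0.
Willow's first-order condition: 260 - 3q_W - (3/2)(q_I + q_E) = 0.
Ember's profit: π_E = (270 - 1.5Q)q_E - (73q_E). Setting ∂π_E/∂q_E = 0: 197 - 3q_E - (3/2)(q_I + q_W) = 0.
Summing all 3 equations gives 719 − 6Q = 0, hence Q = 719/6.
Back-substituting: q_I = (262 − 719/4)/(3/2) = 329/6, q_W = (260 − 719/4)/(3/2) = 107/2, q_E = (197 − 719/4)/(3/2) = 23/2.

11.50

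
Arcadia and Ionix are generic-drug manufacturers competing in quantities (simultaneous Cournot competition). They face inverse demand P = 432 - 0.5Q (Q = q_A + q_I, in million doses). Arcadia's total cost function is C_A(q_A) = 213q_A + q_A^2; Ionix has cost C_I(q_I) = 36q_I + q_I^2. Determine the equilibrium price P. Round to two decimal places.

Arcadia's profit: π_A = (432 - 0.5Q)q_A - (213q_A + q_A²). Setting ∂π_A/∂q_A = 0: 219 - 3q_A - (1/2)(q_I) = 0.
Ionix's first-order condition: 396 - 3q_I - (1/2)(q_A) = 0.
Best responses: q_A = (219 - (1/2)q_I)/3, q_I = (396 - (1/2)q_A)/3.
Substituting one into the other gives q_A = 1836/35 and q_I = 123.2571.
Total output Q = 1230/7, so price P = 432 - (1/2)·(1230/7) = 344.1429.

344.14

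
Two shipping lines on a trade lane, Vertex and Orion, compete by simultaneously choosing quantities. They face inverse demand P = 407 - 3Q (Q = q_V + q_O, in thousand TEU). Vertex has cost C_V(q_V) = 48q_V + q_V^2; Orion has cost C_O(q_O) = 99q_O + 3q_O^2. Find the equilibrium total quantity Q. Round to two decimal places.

Vertex's profit: π_V = (407 - 3Q)q_V - (48q_V + q_V²). Setting ∂π_V/∂q_V = 0: 359 - 8q_V - 3(q_O) = 0.
Orion's profit: π_O = (407 - 3Q)q_O - (99q_O + 3q_O²). Setting ∂π_O/∂q_O = 0: 308 - 12q_O - 3(q_V) = 0.
Rearranging gives the reaction functions q_V = (359 - 3q_O)/8 and q_O = (308 - 3q_V)/12.
Substituting one into the other gives q_V = 1128/29 and q_O = 1387/87.
Total output Q = 1128/29 + 1387/87 = 54.8391.

54.84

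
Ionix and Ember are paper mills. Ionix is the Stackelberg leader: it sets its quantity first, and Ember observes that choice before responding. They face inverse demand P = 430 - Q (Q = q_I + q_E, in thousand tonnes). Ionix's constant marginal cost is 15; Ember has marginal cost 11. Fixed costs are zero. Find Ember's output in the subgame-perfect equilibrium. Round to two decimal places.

106.75

The follower Ember best-responds to any q_I: π_E = (430 - Q)q_E - 11q_E.
Setting the follower's marginal profit to zero, 419 - q_I - 2q_E = 0, i.e. q_E = (419 - q_I)/2.
Ionix substitutes q_E(q_I) into its own profit: π_I = q_I(430 - q_I - (419 - q_I)/2) - 15q_I = (441/2 - (1/2)q_I)q_I - 15q_I.
Leader FOC: 411/2 - q_I = 0, so q_I = 411/2.
Then q_E = (419 - 411/2)/2 = 427/4.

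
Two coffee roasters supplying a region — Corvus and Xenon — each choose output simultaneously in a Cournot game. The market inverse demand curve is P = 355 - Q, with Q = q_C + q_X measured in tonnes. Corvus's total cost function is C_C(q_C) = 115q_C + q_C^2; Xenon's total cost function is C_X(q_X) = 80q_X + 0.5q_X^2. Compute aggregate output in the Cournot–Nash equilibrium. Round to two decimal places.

118.64

Corvus's profit: π_C = (355 - Q)q_C - (115q_C + q_C²). Setting ∂π_C/∂q_C = 0: 240 - 4q_C - (q_X) = 0.
Xenon's first-order condition: 275 - 3q_X - (q_C) = 0.
Best responses: q_C = (240 - q_X)/4, q_X = (275 - q_C)/3.
Substituting one into the other gives q_C = 445/11 and q_X = 860/11.
Total output Q = 445/11 + 860/11 = 1305/11.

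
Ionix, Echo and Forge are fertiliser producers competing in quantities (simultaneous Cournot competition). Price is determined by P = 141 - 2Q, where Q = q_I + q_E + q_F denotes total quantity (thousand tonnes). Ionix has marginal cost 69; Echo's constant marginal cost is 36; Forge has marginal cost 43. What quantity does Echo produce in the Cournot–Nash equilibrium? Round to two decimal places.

Ionix's profit: π_I = (141 - 2Q)q_I - (69q_I). Setting ∂π_I/∂q_I = 0: 72 - 4q_I - 2(q_E + q_F) = 0.
Echo's profit: π_E = (141 - 2Q)q_E - (36q_E). Setting ∂π_E/∂q_E = 0: 105 - 4q_E - 2(q_I + q_F) = 0.
Forge's first-order condition: 98 - 4q_F - 2(q_I + q_E) = 0.
Adding the 3 conditions: 275 − 4Q − 4Q = 0, i.e. Q = 275/8.
Back-substituting: q_I = (72 − 275/4)/2 = 13/8, q_E = (105 − 275/4)/2 = 145/8, q_F = (98 − 275/4)/2 = 117/8.

18.13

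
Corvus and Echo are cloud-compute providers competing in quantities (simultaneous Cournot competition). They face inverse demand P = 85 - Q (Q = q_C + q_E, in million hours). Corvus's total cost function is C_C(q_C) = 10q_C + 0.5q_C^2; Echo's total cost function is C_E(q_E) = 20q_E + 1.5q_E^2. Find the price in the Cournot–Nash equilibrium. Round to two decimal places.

54.29

Corvus's profit: π_C = (85 - Q)q_C - (10q_C + (1/2)q_C²). Setting ∂π_C/∂q_C = 0: 75 - 3q_C - (q_E) = 0.
Echo's first-order condition: 65 - 5q_E - (q_C) = 0.
So q_C = (75 - q_E)/3 and q_E = (65 - q_C)/5.
Solving the pair: q_C = 155/7, q_E = 60/7.
Total output Q = 215/7, so price P = 85 - 215/7 = 380/7.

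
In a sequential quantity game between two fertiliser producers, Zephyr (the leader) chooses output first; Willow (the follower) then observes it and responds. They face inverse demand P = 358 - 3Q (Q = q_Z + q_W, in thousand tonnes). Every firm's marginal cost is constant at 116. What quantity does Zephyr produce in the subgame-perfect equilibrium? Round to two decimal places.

Solve by backward induction. Given q_Z, the follower Willow maximises π_W = (358 - 3q_Z - 3q_W)q_W - 116q_W.
Setting the follower's marginal profit to zero, 242 - 3q_Z - 6q_W = 0, i.e. q_W = (242 - 3q_Z)/6.
Zephyr substitutes q_W(q_Z) into its own profit: π_Z = q_Z(358 - 3q_Z - (242 - 3q_Z)/2) - 116q_Z = (237 - (3/2)q_Z)q_Z - 116q_Z.
Maximising: ∂π_Z/∂q_Z = 121 - 3q_Z = 0, giving q_Z = 121/3.
Then q_W = (242 - 3·(121/3))/6 = 121/6.

40.33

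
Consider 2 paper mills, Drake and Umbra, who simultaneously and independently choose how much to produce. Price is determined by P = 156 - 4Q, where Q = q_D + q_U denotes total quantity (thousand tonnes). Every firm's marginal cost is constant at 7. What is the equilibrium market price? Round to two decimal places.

Each firm earns π_i = (156 - 4Q)q_i - 7q_i.
First-order condition (treating rivals' output as given): 149 - 8q_i - 4q_j = 0.
With identical firms every q_j equals q_i, so q_j = q_i and 149 = 12q_i, giving q_i = 149/12.
Total output Q = 149/6, so price P = 156 - 4·(149/6) = 170/3.

56.67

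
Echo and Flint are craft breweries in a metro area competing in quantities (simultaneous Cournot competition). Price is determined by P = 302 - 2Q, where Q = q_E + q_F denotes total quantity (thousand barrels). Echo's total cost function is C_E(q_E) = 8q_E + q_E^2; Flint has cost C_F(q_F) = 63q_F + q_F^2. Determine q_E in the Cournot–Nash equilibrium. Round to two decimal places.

Echo's profit: π_E = (302 - 2Q)q_E - (8q_E + q_E²). Setting ∂π_E/∂q_E = 0: 294 - 6q_E - 2(q_F) = 0.
Flint's profit: π_F = (302 - 2Q)q_F - (63q_F + q_F²). Setting ∂π_F/∂q_F = 0: 239 - 6q_F - 2(q_E) = 0.
Best responses: q_E = (294 - 2q_F)/6, q_F = (239 - 2q_E)/6.
Substituting one into the other gives q_E = 643/16 and q_F = 423/16.

40.19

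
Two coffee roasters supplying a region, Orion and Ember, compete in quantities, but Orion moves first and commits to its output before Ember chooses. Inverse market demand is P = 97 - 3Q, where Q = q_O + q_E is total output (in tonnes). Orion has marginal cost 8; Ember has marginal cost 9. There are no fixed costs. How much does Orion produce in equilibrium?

Solve by backward induction. Given q_O, the follower Ember maximises π_E = (97 - 3q_O - 3q_E)q_E - 9q_E.
Setting the follower's marginal profit to zero, 88 - 3q_O - 6q_E = 0, i.e. q_E = (88 - 3q_O)/6.
The leader anticipates this reaction. Substituting into P = 97 - 3Q gives P = 53 - (3/2)q_O, so π_O = (53 - (3/2)q_O)q_O - 8q_O.
Leader FOC: 45 - 3q_O = 0, so q_O = 15.
Then q_E = (88 - 3·15)/6 = 43/6.

15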